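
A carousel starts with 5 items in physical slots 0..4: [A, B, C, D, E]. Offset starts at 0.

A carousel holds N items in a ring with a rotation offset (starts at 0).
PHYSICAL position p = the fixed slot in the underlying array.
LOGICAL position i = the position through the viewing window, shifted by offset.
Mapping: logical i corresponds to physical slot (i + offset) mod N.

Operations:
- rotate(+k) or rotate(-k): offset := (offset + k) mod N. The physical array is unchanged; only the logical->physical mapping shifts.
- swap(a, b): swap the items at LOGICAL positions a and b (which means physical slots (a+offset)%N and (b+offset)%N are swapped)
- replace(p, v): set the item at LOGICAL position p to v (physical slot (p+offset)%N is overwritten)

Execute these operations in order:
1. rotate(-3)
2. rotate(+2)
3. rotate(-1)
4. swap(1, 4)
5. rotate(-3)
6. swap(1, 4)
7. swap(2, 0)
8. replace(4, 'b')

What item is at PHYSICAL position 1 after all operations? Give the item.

Answer: C

Derivation:
After op 1 (rotate(-3)): offset=2, physical=[A,B,C,D,E], logical=[C,D,E,A,B]
After op 2 (rotate(+2)): offset=4, physical=[A,B,C,D,E], logical=[E,A,B,C,D]
After op 3 (rotate(-1)): offset=3, physical=[A,B,C,D,E], logical=[D,E,A,B,C]
After op 4 (swap(1, 4)): offset=3, physical=[A,B,E,D,C], logical=[D,C,A,B,E]
After op 5 (rotate(-3)): offset=0, physical=[A,B,E,D,C], logical=[A,B,E,D,C]
After op 6 (swap(1, 4)): offset=0, physical=[A,C,E,D,B], logical=[A,C,E,D,B]
After op 7 (swap(2, 0)): offset=0, physical=[E,C,A,D,B], logical=[E,C,A,D,B]
After op 8 (replace(4, 'b')): offset=0, physical=[E,C,A,D,b], logical=[E,C,A,D,b]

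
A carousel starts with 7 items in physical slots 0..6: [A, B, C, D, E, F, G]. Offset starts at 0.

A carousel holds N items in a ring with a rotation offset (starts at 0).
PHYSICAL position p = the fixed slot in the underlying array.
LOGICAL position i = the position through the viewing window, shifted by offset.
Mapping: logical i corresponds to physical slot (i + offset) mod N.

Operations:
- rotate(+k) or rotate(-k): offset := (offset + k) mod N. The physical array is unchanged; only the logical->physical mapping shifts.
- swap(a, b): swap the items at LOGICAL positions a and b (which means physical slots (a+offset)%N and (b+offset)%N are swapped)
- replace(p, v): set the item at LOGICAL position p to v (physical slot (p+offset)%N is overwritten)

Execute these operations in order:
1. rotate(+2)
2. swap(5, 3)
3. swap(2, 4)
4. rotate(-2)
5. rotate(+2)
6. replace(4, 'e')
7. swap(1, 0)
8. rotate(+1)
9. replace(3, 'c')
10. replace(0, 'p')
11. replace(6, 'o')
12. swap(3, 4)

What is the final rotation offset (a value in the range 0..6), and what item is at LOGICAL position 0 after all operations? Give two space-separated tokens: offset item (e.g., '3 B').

Answer: 3 p

Derivation:
After op 1 (rotate(+2)): offset=2, physical=[A,B,C,D,E,F,G], logical=[C,D,E,F,G,A,B]
After op 2 (swap(5, 3)): offset=2, physical=[F,B,C,D,E,A,G], logical=[C,D,E,A,G,F,B]
After op 3 (swap(2, 4)): offset=2, physical=[F,B,C,D,G,A,E], logical=[C,D,G,A,E,F,B]
After op 4 (rotate(-2)): offset=0, physical=[F,B,C,D,G,A,E], logical=[F,B,C,D,G,A,E]
After op 5 (rotate(+2)): offset=2, physical=[F,B,C,D,G,A,E], logical=[C,D,G,A,E,F,B]
After op 6 (replace(4, 'e')): offset=2, physical=[F,B,C,D,G,A,e], logical=[C,D,G,A,e,F,B]
After op 7 (swap(1, 0)): offset=2, physical=[F,B,D,C,G,A,e], logical=[D,C,G,A,e,F,B]
After op 8 (rotate(+1)): offset=3, physical=[F,B,D,C,G,A,e], logical=[C,G,A,e,F,B,D]
After op 9 (replace(3, 'c')): offset=3, physical=[F,B,D,C,G,A,c], logical=[C,G,A,c,F,B,D]
After op 10 (replace(0, 'p')): offset=3, physical=[F,B,D,p,G,A,c], logical=[p,G,A,c,F,B,D]
After op 11 (replace(6, 'o')): offset=3, physical=[F,B,o,p,G,A,c], logical=[p,G,A,c,F,B,o]
After op 12 (swap(3, 4)): offset=3, physical=[c,B,o,p,G,A,F], logical=[p,G,A,F,c,B,o]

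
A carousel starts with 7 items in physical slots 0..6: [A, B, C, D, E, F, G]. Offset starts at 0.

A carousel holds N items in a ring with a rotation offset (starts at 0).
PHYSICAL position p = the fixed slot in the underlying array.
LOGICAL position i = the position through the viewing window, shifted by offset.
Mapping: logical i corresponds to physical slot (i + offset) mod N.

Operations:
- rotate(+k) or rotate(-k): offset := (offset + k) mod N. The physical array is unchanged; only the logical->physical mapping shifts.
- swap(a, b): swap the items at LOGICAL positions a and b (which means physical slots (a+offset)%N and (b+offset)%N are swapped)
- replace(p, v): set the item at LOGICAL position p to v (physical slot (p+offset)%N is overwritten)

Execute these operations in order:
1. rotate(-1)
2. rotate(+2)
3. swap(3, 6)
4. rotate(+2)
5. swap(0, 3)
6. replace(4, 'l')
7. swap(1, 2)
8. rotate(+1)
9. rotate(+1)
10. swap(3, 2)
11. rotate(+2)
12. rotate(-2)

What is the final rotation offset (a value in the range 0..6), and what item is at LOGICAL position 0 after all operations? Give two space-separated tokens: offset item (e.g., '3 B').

After op 1 (rotate(-1)): offset=6, physical=[A,B,C,D,E,F,G], logical=[G,A,B,C,D,E,F]
After op 2 (rotate(+2)): offset=1, physical=[A,B,C,D,E,F,G], logical=[B,C,D,E,F,G,A]
After op 3 (swap(3, 6)): offset=1, physical=[E,B,C,D,A,F,G], logical=[B,C,D,A,F,G,E]
After op 4 (rotate(+2)): offset=3, physical=[E,B,C,D,A,F,G], logical=[D,A,F,G,E,B,C]
After op 5 (swap(0, 3)): offset=3, physical=[E,B,C,G,A,F,D], logical=[G,A,F,D,E,B,C]
After op 6 (replace(4, 'l')): offset=3, physical=[l,B,C,G,A,F,D], logical=[G,A,F,D,l,B,C]
After op 7 (swap(1, 2)): offset=3, physical=[l,B,C,G,F,A,D], logical=[G,F,A,D,l,B,C]
After op 8 (rotate(+1)): offset=4, physical=[l,B,C,G,F,A,D], logical=[F,A,D,l,B,C,G]
After op 9 (rotate(+1)): offset=5, physical=[l,B,C,G,F,A,D], logical=[A,D,l,B,C,G,F]
After op 10 (swap(3, 2)): offset=5, physical=[B,l,C,G,F,A,D], logical=[A,D,B,l,C,G,F]
After op 11 (rotate(+2)): offset=0, physical=[B,l,C,G,F,A,D], logical=[B,l,C,G,F,A,D]
After op 12 (rotate(-2)): offset=5, physical=[B,l,C,G,F,A,D], logical=[A,D,B,l,C,G,F]

Answer: 5 A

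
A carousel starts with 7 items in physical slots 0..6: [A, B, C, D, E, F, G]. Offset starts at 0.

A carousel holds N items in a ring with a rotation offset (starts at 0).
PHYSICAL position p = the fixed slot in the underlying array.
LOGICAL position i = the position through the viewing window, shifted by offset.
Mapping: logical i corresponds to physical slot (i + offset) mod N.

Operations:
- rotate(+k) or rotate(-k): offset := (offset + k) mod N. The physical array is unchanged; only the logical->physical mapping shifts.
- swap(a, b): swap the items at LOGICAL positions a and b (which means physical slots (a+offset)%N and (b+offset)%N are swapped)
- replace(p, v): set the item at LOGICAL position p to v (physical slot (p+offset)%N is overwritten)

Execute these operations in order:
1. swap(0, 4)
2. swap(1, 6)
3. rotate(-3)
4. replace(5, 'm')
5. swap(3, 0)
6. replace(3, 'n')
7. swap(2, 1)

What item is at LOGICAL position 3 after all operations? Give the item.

Answer: n

Derivation:
After op 1 (swap(0, 4)): offset=0, physical=[E,B,C,D,A,F,G], logical=[E,B,C,D,A,F,G]
After op 2 (swap(1, 6)): offset=0, physical=[E,G,C,D,A,F,B], logical=[E,G,C,D,A,F,B]
After op 3 (rotate(-3)): offset=4, physical=[E,G,C,D,A,F,B], logical=[A,F,B,E,G,C,D]
After op 4 (replace(5, 'm')): offset=4, physical=[E,G,m,D,A,F,B], logical=[A,F,B,E,G,m,D]
After op 5 (swap(3, 0)): offset=4, physical=[A,G,m,D,E,F,B], logical=[E,F,B,A,G,m,D]
After op 6 (replace(3, 'n')): offset=4, physical=[n,G,m,D,E,F,B], logical=[E,F,B,n,G,m,D]
After op 7 (swap(2, 1)): offset=4, physical=[n,G,m,D,E,B,F], logical=[E,B,F,n,G,m,D]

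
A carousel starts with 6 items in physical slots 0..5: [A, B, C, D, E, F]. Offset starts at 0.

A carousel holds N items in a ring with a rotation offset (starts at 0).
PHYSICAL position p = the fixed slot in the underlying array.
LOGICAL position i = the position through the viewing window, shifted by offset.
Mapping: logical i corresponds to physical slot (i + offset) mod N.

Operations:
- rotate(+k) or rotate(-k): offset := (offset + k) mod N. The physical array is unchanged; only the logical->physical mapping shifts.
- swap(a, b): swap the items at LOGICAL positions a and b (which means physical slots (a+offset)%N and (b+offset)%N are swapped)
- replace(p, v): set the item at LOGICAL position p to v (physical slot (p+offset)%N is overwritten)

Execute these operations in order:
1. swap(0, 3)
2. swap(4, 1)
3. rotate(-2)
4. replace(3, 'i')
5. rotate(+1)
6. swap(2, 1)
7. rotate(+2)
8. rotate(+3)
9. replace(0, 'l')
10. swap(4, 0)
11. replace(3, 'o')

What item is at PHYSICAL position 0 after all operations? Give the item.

After op 1 (swap(0, 3)): offset=0, physical=[D,B,C,A,E,F], logical=[D,B,C,A,E,F]
After op 2 (swap(4, 1)): offset=0, physical=[D,E,C,A,B,F], logical=[D,E,C,A,B,F]
After op 3 (rotate(-2)): offset=4, physical=[D,E,C,A,B,F], logical=[B,F,D,E,C,A]
After op 4 (replace(3, 'i')): offset=4, physical=[D,i,C,A,B,F], logical=[B,F,D,i,C,A]
After op 5 (rotate(+1)): offset=5, physical=[D,i,C,A,B,F], logical=[F,D,i,C,A,B]
After op 6 (swap(2, 1)): offset=5, physical=[i,D,C,A,B,F], logical=[F,i,D,C,A,B]
After op 7 (rotate(+2)): offset=1, physical=[i,D,C,A,B,F], logical=[D,C,A,B,F,i]
After op 8 (rotate(+3)): offset=4, physical=[i,D,C,A,B,F], logical=[B,F,i,D,C,A]
After op 9 (replace(0, 'l')): offset=4, physical=[i,D,C,A,l,F], logical=[l,F,i,D,C,A]
After op 10 (swap(4, 0)): offset=4, physical=[i,D,l,A,C,F], logical=[C,F,i,D,l,A]
After op 11 (replace(3, 'o')): offset=4, physical=[i,o,l,A,C,F], logical=[C,F,i,o,l,A]

Answer: i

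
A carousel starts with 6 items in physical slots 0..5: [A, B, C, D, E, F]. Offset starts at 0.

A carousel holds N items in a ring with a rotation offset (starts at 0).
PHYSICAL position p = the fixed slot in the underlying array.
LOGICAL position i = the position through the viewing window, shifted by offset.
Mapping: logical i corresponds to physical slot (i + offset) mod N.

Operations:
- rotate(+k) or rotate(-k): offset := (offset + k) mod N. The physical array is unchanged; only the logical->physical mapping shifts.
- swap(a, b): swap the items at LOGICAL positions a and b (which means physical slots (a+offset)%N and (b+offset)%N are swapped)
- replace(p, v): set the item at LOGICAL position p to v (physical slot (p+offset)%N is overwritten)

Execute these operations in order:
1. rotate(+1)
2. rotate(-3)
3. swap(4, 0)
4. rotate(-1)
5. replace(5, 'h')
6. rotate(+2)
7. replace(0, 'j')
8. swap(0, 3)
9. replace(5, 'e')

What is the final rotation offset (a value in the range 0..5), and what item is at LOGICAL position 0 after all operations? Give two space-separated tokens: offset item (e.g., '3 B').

Answer: 5 h

Derivation:
After op 1 (rotate(+1)): offset=1, physical=[A,B,C,D,E,F], logical=[B,C,D,E,F,A]
After op 2 (rotate(-3)): offset=4, physical=[A,B,C,D,E,F], logical=[E,F,A,B,C,D]
After op 3 (swap(4, 0)): offset=4, physical=[A,B,E,D,C,F], logical=[C,F,A,B,E,D]
After op 4 (rotate(-1)): offset=3, physical=[A,B,E,D,C,F], logical=[D,C,F,A,B,E]
After op 5 (replace(5, 'h')): offset=3, physical=[A,B,h,D,C,F], logical=[D,C,F,A,B,h]
After op 6 (rotate(+2)): offset=5, physical=[A,B,h,D,C,F], logical=[F,A,B,h,D,C]
After op 7 (replace(0, 'j')): offset=5, physical=[A,B,h,D,C,j], logical=[j,A,B,h,D,C]
After op 8 (swap(0, 3)): offset=5, physical=[A,B,j,D,C,h], logical=[h,A,B,j,D,C]
After op 9 (replace(5, 'e')): offset=5, physical=[A,B,j,D,e,h], logical=[h,A,B,j,D,e]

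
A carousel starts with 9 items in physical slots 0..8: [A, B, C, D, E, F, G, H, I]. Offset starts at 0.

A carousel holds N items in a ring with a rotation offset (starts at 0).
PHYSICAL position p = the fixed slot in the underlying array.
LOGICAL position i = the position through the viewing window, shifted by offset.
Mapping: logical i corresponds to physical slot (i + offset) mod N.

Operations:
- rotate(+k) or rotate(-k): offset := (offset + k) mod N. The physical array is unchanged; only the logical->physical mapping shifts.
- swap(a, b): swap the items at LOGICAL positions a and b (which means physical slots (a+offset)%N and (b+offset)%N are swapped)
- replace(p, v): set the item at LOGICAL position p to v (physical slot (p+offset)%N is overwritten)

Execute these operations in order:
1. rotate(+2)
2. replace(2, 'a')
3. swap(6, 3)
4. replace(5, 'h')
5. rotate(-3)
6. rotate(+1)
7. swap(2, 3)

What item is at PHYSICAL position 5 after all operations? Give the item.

After op 1 (rotate(+2)): offset=2, physical=[A,B,C,D,E,F,G,H,I], logical=[C,D,E,F,G,H,I,A,B]
After op 2 (replace(2, 'a')): offset=2, physical=[A,B,C,D,a,F,G,H,I], logical=[C,D,a,F,G,H,I,A,B]
After op 3 (swap(6, 3)): offset=2, physical=[A,B,C,D,a,I,G,H,F], logical=[C,D,a,I,G,H,F,A,B]
After op 4 (replace(5, 'h')): offset=2, physical=[A,B,C,D,a,I,G,h,F], logical=[C,D,a,I,G,h,F,A,B]
After op 5 (rotate(-3)): offset=8, physical=[A,B,C,D,a,I,G,h,F], logical=[F,A,B,C,D,a,I,G,h]
After op 6 (rotate(+1)): offset=0, physical=[A,B,C,D,a,I,G,h,F], logical=[A,B,C,D,a,I,G,h,F]
After op 7 (swap(2, 3)): offset=0, physical=[A,B,D,C,a,I,G,h,F], logical=[A,B,D,C,a,I,G,h,F]

Answer: I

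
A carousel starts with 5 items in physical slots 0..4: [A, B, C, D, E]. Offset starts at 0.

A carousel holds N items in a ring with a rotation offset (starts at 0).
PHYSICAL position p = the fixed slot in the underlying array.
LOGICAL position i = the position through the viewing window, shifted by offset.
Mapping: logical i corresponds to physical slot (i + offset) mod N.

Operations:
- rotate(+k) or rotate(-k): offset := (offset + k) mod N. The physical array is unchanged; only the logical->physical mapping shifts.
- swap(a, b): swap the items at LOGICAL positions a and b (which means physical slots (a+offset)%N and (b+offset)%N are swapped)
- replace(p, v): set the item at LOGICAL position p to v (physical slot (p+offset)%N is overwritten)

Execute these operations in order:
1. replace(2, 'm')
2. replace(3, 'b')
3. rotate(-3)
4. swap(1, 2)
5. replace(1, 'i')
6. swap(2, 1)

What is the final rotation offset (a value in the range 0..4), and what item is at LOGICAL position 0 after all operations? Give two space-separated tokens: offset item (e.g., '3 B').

After op 1 (replace(2, 'm')): offset=0, physical=[A,B,m,D,E], logical=[A,B,m,D,E]
After op 2 (replace(3, 'b')): offset=0, physical=[A,B,m,b,E], logical=[A,B,m,b,E]
After op 3 (rotate(-3)): offset=2, physical=[A,B,m,b,E], logical=[m,b,E,A,B]
After op 4 (swap(1, 2)): offset=2, physical=[A,B,m,E,b], logical=[m,E,b,A,B]
After op 5 (replace(1, 'i')): offset=2, physical=[A,B,m,i,b], logical=[m,i,b,A,B]
After op 6 (swap(2, 1)): offset=2, physical=[A,B,m,b,i], logical=[m,b,i,A,B]

Answer: 2 m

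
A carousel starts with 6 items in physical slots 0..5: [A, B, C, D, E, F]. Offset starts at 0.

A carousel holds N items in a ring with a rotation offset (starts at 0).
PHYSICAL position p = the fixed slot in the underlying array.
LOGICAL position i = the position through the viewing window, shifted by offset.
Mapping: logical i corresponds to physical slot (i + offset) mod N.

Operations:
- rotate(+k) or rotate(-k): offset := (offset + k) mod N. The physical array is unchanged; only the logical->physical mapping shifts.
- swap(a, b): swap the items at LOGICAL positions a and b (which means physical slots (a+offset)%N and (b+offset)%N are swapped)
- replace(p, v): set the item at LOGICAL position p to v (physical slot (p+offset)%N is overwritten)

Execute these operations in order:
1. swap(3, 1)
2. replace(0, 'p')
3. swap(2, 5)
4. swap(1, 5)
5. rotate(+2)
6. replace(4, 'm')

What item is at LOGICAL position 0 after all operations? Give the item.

Answer: F

Derivation:
After op 1 (swap(3, 1)): offset=0, physical=[A,D,C,B,E,F], logical=[A,D,C,B,E,F]
After op 2 (replace(0, 'p')): offset=0, physical=[p,D,C,B,E,F], logical=[p,D,C,B,E,F]
After op 3 (swap(2, 5)): offset=0, physical=[p,D,F,B,E,C], logical=[p,D,F,B,E,C]
After op 4 (swap(1, 5)): offset=0, physical=[p,C,F,B,E,D], logical=[p,C,F,B,E,D]
After op 5 (rotate(+2)): offset=2, physical=[p,C,F,B,E,D], logical=[F,B,E,D,p,C]
After op 6 (replace(4, 'm')): offset=2, physical=[m,C,F,B,E,D], logical=[F,B,E,D,m,C]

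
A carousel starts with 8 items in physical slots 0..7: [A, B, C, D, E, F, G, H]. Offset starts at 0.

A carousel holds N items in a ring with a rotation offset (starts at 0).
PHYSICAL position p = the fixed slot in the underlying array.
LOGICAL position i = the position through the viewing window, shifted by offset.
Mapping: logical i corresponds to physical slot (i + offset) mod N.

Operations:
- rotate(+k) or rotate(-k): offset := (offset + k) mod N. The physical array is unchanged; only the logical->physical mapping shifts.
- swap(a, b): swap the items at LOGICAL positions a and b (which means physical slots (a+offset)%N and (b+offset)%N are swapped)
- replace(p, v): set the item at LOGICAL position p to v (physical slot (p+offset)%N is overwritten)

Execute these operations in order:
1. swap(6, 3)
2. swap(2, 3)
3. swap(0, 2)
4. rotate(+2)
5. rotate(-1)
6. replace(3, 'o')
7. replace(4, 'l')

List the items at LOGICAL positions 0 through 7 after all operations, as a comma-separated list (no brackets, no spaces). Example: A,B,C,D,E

Answer: B,A,C,o,l,D,H,G

Derivation:
After op 1 (swap(6, 3)): offset=0, physical=[A,B,C,G,E,F,D,H], logical=[A,B,C,G,E,F,D,H]
After op 2 (swap(2, 3)): offset=0, physical=[A,B,G,C,E,F,D,H], logical=[A,B,G,C,E,F,D,H]
After op 3 (swap(0, 2)): offset=0, physical=[G,B,A,C,E,F,D,H], logical=[G,B,A,C,E,F,D,H]
After op 4 (rotate(+2)): offset=2, physical=[G,B,A,C,E,F,D,H], logical=[A,C,E,F,D,H,G,B]
After op 5 (rotate(-1)): offset=1, physical=[G,B,A,C,E,F,D,H], logical=[B,A,C,E,F,D,H,G]
After op 6 (replace(3, 'o')): offset=1, physical=[G,B,A,C,o,F,D,H], logical=[B,A,C,o,F,D,H,G]
After op 7 (replace(4, 'l')): offset=1, physical=[G,B,A,C,o,l,D,H], logical=[B,A,C,o,l,D,H,G]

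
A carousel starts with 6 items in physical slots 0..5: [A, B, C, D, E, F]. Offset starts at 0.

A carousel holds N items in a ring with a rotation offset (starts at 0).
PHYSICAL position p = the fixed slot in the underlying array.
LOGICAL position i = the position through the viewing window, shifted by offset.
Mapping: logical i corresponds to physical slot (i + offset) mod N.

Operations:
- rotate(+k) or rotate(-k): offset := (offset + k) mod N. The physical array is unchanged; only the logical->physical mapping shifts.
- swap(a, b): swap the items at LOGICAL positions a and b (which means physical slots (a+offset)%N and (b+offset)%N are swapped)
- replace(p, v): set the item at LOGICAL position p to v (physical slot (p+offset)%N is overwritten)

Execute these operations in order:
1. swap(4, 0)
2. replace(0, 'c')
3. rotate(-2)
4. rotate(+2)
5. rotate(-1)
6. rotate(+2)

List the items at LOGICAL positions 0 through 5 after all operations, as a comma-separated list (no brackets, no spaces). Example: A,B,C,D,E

After op 1 (swap(4, 0)): offset=0, physical=[E,B,C,D,A,F], logical=[E,B,C,D,A,F]
After op 2 (replace(0, 'c')): offset=0, physical=[c,B,C,D,A,F], logical=[c,B,C,D,A,F]
After op 3 (rotate(-2)): offset=4, physical=[c,B,C,D,A,F], logical=[A,F,c,B,C,D]
After op 4 (rotate(+2)): offset=0, physical=[c,B,C,D,A,F], logical=[c,B,C,D,A,F]
After op 5 (rotate(-1)): offset=5, physical=[c,B,C,D,A,F], logical=[F,c,B,C,D,A]
After op 6 (rotate(+2)): offset=1, physical=[c,B,C,D,A,F], logical=[B,C,D,A,F,c]

Answer: B,C,D,A,F,c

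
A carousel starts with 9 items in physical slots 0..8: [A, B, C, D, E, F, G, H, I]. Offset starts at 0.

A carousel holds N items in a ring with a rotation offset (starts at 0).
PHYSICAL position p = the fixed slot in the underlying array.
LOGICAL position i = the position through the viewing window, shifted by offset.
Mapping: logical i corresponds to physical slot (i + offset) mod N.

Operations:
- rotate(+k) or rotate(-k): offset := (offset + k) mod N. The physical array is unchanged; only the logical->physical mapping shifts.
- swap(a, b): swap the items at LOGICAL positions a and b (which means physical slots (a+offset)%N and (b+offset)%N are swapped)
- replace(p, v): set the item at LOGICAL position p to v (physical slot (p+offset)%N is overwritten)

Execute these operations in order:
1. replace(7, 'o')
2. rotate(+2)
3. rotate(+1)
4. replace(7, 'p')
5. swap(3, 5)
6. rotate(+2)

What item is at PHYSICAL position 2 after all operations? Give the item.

After op 1 (replace(7, 'o')): offset=0, physical=[A,B,C,D,E,F,G,o,I], logical=[A,B,C,D,E,F,G,o,I]
After op 2 (rotate(+2)): offset=2, physical=[A,B,C,D,E,F,G,o,I], logical=[C,D,E,F,G,o,I,A,B]
After op 3 (rotate(+1)): offset=3, physical=[A,B,C,D,E,F,G,o,I], logical=[D,E,F,G,o,I,A,B,C]
After op 4 (replace(7, 'p')): offset=3, physical=[A,p,C,D,E,F,G,o,I], logical=[D,E,F,G,o,I,A,p,C]
After op 5 (swap(3, 5)): offset=3, physical=[A,p,C,D,E,F,I,o,G], logical=[D,E,F,I,o,G,A,p,C]
After op 6 (rotate(+2)): offset=5, physical=[A,p,C,D,E,F,I,o,G], logical=[F,I,o,G,A,p,C,D,E]

Answer: C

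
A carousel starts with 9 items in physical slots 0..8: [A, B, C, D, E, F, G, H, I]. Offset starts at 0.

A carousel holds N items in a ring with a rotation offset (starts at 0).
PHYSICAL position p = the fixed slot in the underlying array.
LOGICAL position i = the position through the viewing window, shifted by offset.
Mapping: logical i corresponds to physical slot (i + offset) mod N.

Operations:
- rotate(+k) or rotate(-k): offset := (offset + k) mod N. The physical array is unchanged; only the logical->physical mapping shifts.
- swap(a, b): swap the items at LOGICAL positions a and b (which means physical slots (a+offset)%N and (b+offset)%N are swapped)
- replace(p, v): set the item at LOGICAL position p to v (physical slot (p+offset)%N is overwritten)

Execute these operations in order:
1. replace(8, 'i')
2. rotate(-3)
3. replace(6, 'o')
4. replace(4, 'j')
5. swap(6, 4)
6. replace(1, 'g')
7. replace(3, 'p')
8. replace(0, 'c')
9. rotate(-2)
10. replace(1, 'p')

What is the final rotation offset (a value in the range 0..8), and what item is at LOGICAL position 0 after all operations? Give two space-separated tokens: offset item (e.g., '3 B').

After op 1 (replace(8, 'i')): offset=0, physical=[A,B,C,D,E,F,G,H,i], logical=[A,B,C,D,E,F,G,H,i]
After op 2 (rotate(-3)): offset=6, physical=[A,B,C,D,E,F,G,H,i], logical=[G,H,i,A,B,C,D,E,F]
After op 3 (replace(6, 'o')): offset=6, physical=[A,B,C,o,E,F,G,H,i], logical=[G,H,i,A,B,C,o,E,F]
After op 4 (replace(4, 'j')): offset=6, physical=[A,j,C,o,E,F,G,H,i], logical=[G,H,i,A,j,C,o,E,F]
After op 5 (swap(6, 4)): offset=6, physical=[A,o,C,j,E,F,G,H,i], logical=[G,H,i,A,o,C,j,E,F]
After op 6 (replace(1, 'g')): offset=6, physical=[A,o,C,j,E,F,G,g,i], logical=[G,g,i,A,o,C,j,E,F]
After op 7 (replace(3, 'p')): offset=6, physical=[p,o,C,j,E,F,G,g,i], logical=[G,g,i,p,o,C,j,E,F]
After op 8 (replace(0, 'c')): offset=6, physical=[p,o,C,j,E,F,c,g,i], logical=[c,g,i,p,o,C,j,E,F]
After op 9 (rotate(-2)): offset=4, physical=[p,o,C,j,E,F,c,g,i], logical=[E,F,c,g,i,p,o,C,j]
After op 10 (replace(1, 'p')): offset=4, physical=[p,o,C,j,E,p,c,g,i], logical=[E,p,c,g,i,p,o,C,j]

Answer: 4 E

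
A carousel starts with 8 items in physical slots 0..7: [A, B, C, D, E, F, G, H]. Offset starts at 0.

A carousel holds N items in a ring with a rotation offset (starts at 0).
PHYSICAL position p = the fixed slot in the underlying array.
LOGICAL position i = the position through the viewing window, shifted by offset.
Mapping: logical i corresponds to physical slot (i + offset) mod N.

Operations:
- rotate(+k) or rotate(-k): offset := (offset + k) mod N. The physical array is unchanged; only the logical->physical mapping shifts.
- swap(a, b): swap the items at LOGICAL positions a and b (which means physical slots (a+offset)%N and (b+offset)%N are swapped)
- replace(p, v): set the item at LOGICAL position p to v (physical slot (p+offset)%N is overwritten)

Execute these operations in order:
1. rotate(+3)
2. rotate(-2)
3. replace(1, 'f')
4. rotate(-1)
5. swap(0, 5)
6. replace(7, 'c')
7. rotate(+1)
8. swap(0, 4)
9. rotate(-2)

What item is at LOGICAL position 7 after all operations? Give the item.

Answer: G

Derivation:
After op 1 (rotate(+3)): offset=3, physical=[A,B,C,D,E,F,G,H], logical=[D,E,F,G,H,A,B,C]
After op 2 (rotate(-2)): offset=1, physical=[A,B,C,D,E,F,G,H], logical=[B,C,D,E,F,G,H,A]
After op 3 (replace(1, 'f')): offset=1, physical=[A,B,f,D,E,F,G,H], logical=[B,f,D,E,F,G,H,A]
After op 4 (rotate(-1)): offset=0, physical=[A,B,f,D,E,F,G,H], logical=[A,B,f,D,E,F,G,H]
After op 5 (swap(0, 5)): offset=0, physical=[F,B,f,D,E,A,G,H], logical=[F,B,f,D,E,A,G,H]
After op 6 (replace(7, 'c')): offset=0, physical=[F,B,f,D,E,A,G,c], logical=[F,B,f,D,E,A,G,c]
After op 7 (rotate(+1)): offset=1, physical=[F,B,f,D,E,A,G,c], logical=[B,f,D,E,A,G,c,F]
After op 8 (swap(0, 4)): offset=1, physical=[F,A,f,D,E,B,G,c], logical=[A,f,D,E,B,G,c,F]
After op 9 (rotate(-2)): offset=7, physical=[F,A,f,D,E,B,G,c], logical=[c,F,A,f,D,E,B,G]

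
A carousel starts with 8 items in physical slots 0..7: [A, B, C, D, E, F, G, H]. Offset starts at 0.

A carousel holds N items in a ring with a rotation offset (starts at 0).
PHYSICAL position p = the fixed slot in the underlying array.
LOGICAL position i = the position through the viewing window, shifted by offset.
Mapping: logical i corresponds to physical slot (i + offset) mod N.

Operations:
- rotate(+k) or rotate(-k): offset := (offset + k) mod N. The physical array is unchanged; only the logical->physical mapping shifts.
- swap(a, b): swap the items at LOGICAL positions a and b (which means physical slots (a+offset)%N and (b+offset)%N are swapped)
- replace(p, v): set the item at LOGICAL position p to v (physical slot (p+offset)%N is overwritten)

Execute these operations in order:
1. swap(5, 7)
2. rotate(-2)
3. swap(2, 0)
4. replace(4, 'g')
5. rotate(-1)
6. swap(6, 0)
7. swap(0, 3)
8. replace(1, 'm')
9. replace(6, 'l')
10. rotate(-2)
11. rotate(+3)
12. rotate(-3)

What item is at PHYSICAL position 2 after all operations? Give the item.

Answer: g

Derivation:
After op 1 (swap(5, 7)): offset=0, physical=[A,B,C,D,E,H,G,F], logical=[A,B,C,D,E,H,G,F]
After op 2 (rotate(-2)): offset=6, physical=[A,B,C,D,E,H,G,F], logical=[G,F,A,B,C,D,E,H]
After op 3 (swap(2, 0)): offset=6, physical=[G,B,C,D,E,H,A,F], logical=[A,F,G,B,C,D,E,H]
After op 4 (replace(4, 'g')): offset=6, physical=[G,B,g,D,E,H,A,F], logical=[A,F,G,B,g,D,E,H]
After op 5 (rotate(-1)): offset=5, physical=[G,B,g,D,E,H,A,F], logical=[H,A,F,G,B,g,D,E]
After op 6 (swap(6, 0)): offset=5, physical=[G,B,g,H,E,D,A,F], logical=[D,A,F,G,B,g,H,E]
After op 7 (swap(0, 3)): offset=5, physical=[D,B,g,H,E,G,A,F], logical=[G,A,F,D,B,g,H,E]
After op 8 (replace(1, 'm')): offset=5, physical=[D,B,g,H,E,G,m,F], logical=[G,m,F,D,B,g,H,E]
After op 9 (replace(6, 'l')): offset=5, physical=[D,B,g,l,E,G,m,F], logical=[G,m,F,D,B,g,l,E]
After op 10 (rotate(-2)): offset=3, physical=[D,B,g,l,E,G,m,F], logical=[l,E,G,m,F,D,B,g]
After op 11 (rotate(+3)): offset=6, physical=[D,B,g,l,E,G,m,F], logical=[m,F,D,B,g,l,E,G]
After op 12 (rotate(-3)): offset=3, physical=[D,B,g,l,E,G,m,F], logical=[l,E,G,m,F,D,B,g]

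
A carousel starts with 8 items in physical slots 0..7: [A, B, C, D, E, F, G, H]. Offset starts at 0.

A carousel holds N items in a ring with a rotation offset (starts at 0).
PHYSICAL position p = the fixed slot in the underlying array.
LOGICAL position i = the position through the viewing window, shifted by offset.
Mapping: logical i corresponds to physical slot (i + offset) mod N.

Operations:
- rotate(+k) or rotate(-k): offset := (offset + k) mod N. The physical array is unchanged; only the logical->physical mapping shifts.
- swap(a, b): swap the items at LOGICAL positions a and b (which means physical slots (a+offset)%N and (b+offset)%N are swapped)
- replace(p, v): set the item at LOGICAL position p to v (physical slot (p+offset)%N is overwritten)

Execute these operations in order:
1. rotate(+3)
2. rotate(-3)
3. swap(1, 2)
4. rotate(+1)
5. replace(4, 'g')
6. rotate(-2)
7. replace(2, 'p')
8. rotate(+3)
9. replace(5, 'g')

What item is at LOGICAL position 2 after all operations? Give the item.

After op 1 (rotate(+3)): offset=3, physical=[A,B,C,D,E,F,G,H], logical=[D,E,F,G,H,A,B,C]
After op 2 (rotate(-3)): offset=0, physical=[A,B,C,D,E,F,G,H], logical=[A,B,C,D,E,F,G,H]
After op 3 (swap(1, 2)): offset=0, physical=[A,C,B,D,E,F,G,H], logical=[A,C,B,D,E,F,G,H]
After op 4 (rotate(+1)): offset=1, physical=[A,C,B,D,E,F,G,H], logical=[C,B,D,E,F,G,H,A]
After op 5 (replace(4, 'g')): offset=1, physical=[A,C,B,D,E,g,G,H], logical=[C,B,D,E,g,G,H,A]
After op 6 (rotate(-2)): offset=7, physical=[A,C,B,D,E,g,G,H], logical=[H,A,C,B,D,E,g,G]
After op 7 (replace(2, 'p')): offset=7, physical=[A,p,B,D,E,g,G,H], logical=[H,A,p,B,D,E,g,G]
After op 8 (rotate(+3)): offset=2, physical=[A,p,B,D,E,g,G,H], logical=[B,D,E,g,G,H,A,p]
After op 9 (replace(5, 'g')): offset=2, physical=[A,p,B,D,E,g,G,g], logical=[B,D,E,g,G,g,A,p]

Answer: E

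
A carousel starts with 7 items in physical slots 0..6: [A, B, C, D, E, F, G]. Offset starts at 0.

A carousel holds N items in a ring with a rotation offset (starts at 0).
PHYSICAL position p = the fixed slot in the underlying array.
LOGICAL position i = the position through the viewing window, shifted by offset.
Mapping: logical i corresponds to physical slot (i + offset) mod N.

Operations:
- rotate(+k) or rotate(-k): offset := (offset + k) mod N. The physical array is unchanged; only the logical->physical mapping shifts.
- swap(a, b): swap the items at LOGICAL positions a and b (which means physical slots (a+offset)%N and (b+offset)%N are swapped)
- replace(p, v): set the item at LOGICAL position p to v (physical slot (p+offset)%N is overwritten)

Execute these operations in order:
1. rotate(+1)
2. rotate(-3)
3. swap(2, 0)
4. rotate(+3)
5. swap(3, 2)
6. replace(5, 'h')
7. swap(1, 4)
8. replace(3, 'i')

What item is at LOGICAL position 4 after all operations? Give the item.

After op 1 (rotate(+1)): offset=1, physical=[A,B,C,D,E,F,G], logical=[B,C,D,E,F,G,A]
After op 2 (rotate(-3)): offset=5, physical=[A,B,C,D,E,F,G], logical=[F,G,A,B,C,D,E]
After op 3 (swap(2, 0)): offset=5, physical=[F,B,C,D,E,A,G], logical=[A,G,F,B,C,D,E]
After op 4 (rotate(+3)): offset=1, physical=[F,B,C,D,E,A,G], logical=[B,C,D,E,A,G,F]
After op 5 (swap(3, 2)): offset=1, physical=[F,B,C,E,D,A,G], logical=[B,C,E,D,A,G,F]
After op 6 (replace(5, 'h')): offset=1, physical=[F,B,C,E,D,A,h], logical=[B,C,E,D,A,h,F]
After op 7 (swap(1, 4)): offset=1, physical=[F,B,A,E,D,C,h], logical=[B,A,E,D,C,h,F]
After op 8 (replace(3, 'i')): offset=1, physical=[F,B,A,E,i,C,h], logical=[B,A,E,i,C,h,F]

Answer: C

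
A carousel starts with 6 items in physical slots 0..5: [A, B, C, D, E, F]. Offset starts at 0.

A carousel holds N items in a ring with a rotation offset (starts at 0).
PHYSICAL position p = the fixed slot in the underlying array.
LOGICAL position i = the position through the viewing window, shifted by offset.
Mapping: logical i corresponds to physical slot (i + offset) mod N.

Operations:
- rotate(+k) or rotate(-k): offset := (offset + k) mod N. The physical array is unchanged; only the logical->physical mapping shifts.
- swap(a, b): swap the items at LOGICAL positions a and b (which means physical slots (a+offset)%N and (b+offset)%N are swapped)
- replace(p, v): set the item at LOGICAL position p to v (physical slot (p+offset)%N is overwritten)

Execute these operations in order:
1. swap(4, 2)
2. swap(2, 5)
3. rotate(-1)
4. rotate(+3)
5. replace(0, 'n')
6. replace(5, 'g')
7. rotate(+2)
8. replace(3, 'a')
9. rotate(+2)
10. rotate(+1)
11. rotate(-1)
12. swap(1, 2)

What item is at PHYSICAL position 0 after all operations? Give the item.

After op 1 (swap(4, 2)): offset=0, physical=[A,B,E,D,C,F], logical=[A,B,E,D,C,F]
After op 2 (swap(2, 5)): offset=0, physical=[A,B,F,D,C,E], logical=[A,B,F,D,C,E]
After op 3 (rotate(-1)): offset=5, physical=[A,B,F,D,C,E], logical=[E,A,B,F,D,C]
After op 4 (rotate(+3)): offset=2, physical=[A,B,F,D,C,E], logical=[F,D,C,E,A,B]
After op 5 (replace(0, 'n')): offset=2, physical=[A,B,n,D,C,E], logical=[n,D,C,E,A,B]
After op 6 (replace(5, 'g')): offset=2, physical=[A,g,n,D,C,E], logical=[n,D,C,E,A,g]
After op 7 (rotate(+2)): offset=4, physical=[A,g,n,D,C,E], logical=[C,E,A,g,n,D]
After op 8 (replace(3, 'a')): offset=4, physical=[A,a,n,D,C,E], logical=[C,E,A,a,n,D]
After op 9 (rotate(+2)): offset=0, physical=[A,a,n,D,C,E], logical=[A,a,n,D,C,E]
After op 10 (rotate(+1)): offset=1, physical=[A,a,n,D,C,E], logical=[a,n,D,C,E,A]
After op 11 (rotate(-1)): offset=0, physical=[A,a,n,D,C,E], logical=[A,a,n,D,C,E]
After op 12 (swap(1, 2)): offset=0, physical=[A,n,a,D,C,E], logical=[A,n,a,D,C,E]

Answer: A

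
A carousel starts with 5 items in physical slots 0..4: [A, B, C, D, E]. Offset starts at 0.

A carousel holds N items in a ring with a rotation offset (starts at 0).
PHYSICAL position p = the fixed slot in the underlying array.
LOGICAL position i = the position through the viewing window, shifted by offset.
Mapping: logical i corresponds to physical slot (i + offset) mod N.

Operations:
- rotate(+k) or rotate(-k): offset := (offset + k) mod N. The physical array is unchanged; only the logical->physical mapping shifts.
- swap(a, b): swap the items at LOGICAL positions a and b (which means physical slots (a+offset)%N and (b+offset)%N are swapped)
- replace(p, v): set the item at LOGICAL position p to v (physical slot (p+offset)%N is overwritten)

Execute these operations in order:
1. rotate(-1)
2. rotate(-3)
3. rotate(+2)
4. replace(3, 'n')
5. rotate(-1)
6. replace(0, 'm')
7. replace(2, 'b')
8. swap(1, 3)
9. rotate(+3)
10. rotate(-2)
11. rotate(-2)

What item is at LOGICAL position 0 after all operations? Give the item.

Answer: n

Derivation:
After op 1 (rotate(-1)): offset=4, physical=[A,B,C,D,E], logical=[E,A,B,C,D]
After op 2 (rotate(-3)): offset=1, physical=[A,B,C,D,E], logical=[B,C,D,E,A]
After op 3 (rotate(+2)): offset=3, physical=[A,B,C,D,E], logical=[D,E,A,B,C]
After op 4 (replace(3, 'n')): offset=3, physical=[A,n,C,D,E], logical=[D,E,A,n,C]
After op 5 (rotate(-1)): offset=2, physical=[A,n,C,D,E], logical=[C,D,E,A,n]
After op 6 (replace(0, 'm')): offset=2, physical=[A,n,m,D,E], logical=[m,D,E,A,n]
After op 7 (replace(2, 'b')): offset=2, physical=[A,n,m,D,b], logical=[m,D,b,A,n]
After op 8 (swap(1, 3)): offset=2, physical=[D,n,m,A,b], logical=[m,A,b,D,n]
After op 9 (rotate(+3)): offset=0, physical=[D,n,m,A,b], logical=[D,n,m,A,b]
After op 10 (rotate(-2)): offset=3, physical=[D,n,m,A,b], logical=[A,b,D,n,m]
After op 11 (rotate(-2)): offset=1, physical=[D,n,m,A,b], logical=[n,m,A,b,D]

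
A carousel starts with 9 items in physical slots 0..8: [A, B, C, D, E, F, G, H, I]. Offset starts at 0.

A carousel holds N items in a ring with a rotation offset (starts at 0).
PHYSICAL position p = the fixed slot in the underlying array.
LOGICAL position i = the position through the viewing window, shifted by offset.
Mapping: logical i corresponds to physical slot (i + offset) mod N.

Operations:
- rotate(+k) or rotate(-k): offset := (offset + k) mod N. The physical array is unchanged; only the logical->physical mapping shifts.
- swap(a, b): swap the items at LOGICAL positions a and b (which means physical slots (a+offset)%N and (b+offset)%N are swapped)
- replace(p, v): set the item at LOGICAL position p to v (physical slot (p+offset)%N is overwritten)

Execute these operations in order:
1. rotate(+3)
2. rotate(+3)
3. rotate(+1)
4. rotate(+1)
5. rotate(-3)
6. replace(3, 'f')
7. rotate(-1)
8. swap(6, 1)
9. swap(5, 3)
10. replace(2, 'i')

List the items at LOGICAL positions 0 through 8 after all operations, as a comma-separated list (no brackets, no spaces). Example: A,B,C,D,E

After op 1 (rotate(+3)): offset=3, physical=[A,B,C,D,E,F,G,H,I], logical=[D,E,F,G,H,I,A,B,C]
After op 2 (rotate(+3)): offset=6, physical=[A,B,C,D,E,F,G,H,I], logical=[G,H,I,A,B,C,D,E,F]
After op 3 (rotate(+1)): offset=7, physical=[A,B,C,D,E,F,G,H,I], logical=[H,I,A,B,C,D,E,F,G]
After op 4 (rotate(+1)): offset=8, physical=[A,B,C,D,E,F,G,H,I], logical=[I,A,B,C,D,E,F,G,H]
After op 5 (rotate(-3)): offset=5, physical=[A,B,C,D,E,F,G,H,I], logical=[F,G,H,I,A,B,C,D,E]
After op 6 (replace(3, 'f')): offset=5, physical=[A,B,C,D,E,F,G,H,f], logical=[F,G,H,f,A,B,C,D,E]
After op 7 (rotate(-1)): offset=4, physical=[A,B,C,D,E,F,G,H,f], logical=[E,F,G,H,f,A,B,C,D]
After op 8 (swap(6, 1)): offset=4, physical=[A,F,C,D,E,B,G,H,f], logical=[E,B,G,H,f,A,F,C,D]
After op 9 (swap(5, 3)): offset=4, physical=[H,F,C,D,E,B,G,A,f], logical=[E,B,G,A,f,H,F,C,D]
After op 10 (replace(2, 'i')): offset=4, physical=[H,F,C,D,E,B,i,A,f], logical=[E,B,i,A,f,H,F,C,D]

Answer: E,B,i,A,f,H,F,C,D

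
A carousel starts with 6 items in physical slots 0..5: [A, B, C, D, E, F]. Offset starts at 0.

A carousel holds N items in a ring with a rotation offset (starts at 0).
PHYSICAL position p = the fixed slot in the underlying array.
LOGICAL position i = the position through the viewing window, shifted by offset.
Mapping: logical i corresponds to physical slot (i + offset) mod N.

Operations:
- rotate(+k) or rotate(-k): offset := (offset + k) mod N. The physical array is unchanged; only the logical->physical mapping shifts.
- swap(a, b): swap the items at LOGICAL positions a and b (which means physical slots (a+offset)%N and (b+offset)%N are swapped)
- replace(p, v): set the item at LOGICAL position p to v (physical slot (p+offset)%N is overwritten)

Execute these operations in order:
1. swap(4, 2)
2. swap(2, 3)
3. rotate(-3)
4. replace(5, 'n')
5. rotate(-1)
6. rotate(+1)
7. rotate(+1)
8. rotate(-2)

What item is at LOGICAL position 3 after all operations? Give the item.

Answer: F

Derivation:
After op 1 (swap(4, 2)): offset=0, physical=[A,B,E,D,C,F], logical=[A,B,E,D,C,F]
After op 2 (swap(2, 3)): offset=0, physical=[A,B,D,E,C,F], logical=[A,B,D,E,C,F]
After op 3 (rotate(-3)): offset=3, physical=[A,B,D,E,C,F], logical=[E,C,F,A,B,D]
After op 4 (replace(5, 'n')): offset=3, physical=[A,B,n,E,C,F], logical=[E,C,F,A,B,n]
After op 5 (rotate(-1)): offset=2, physical=[A,B,n,E,C,F], logical=[n,E,C,F,A,B]
After op 6 (rotate(+1)): offset=3, physical=[A,B,n,E,C,F], logical=[E,C,F,A,B,n]
After op 7 (rotate(+1)): offset=4, physical=[A,B,n,E,C,F], logical=[C,F,A,B,n,E]
After op 8 (rotate(-2)): offset=2, physical=[A,B,n,E,C,F], logical=[n,E,C,F,A,B]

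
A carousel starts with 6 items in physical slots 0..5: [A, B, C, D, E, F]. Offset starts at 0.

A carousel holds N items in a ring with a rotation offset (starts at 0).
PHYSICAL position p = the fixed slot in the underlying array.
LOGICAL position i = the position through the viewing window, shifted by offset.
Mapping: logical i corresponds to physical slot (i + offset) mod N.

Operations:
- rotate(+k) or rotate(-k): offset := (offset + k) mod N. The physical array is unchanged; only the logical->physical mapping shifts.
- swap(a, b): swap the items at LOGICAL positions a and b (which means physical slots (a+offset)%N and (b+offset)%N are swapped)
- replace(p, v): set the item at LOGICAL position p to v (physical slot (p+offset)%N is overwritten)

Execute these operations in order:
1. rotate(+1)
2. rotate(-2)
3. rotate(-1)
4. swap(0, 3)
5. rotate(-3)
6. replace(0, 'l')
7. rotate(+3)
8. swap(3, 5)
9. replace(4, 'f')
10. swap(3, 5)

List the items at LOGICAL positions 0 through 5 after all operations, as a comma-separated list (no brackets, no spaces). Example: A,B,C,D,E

Answer: B,F,A,l,f,D

Derivation:
After op 1 (rotate(+1)): offset=1, physical=[A,B,C,D,E,F], logical=[B,C,D,E,F,A]
After op 2 (rotate(-2)): offset=5, physical=[A,B,C,D,E,F], logical=[F,A,B,C,D,E]
After op 3 (rotate(-1)): offset=4, physical=[A,B,C,D,E,F], logical=[E,F,A,B,C,D]
After op 4 (swap(0, 3)): offset=4, physical=[A,E,C,D,B,F], logical=[B,F,A,E,C,D]
After op 5 (rotate(-3)): offset=1, physical=[A,E,C,D,B,F], logical=[E,C,D,B,F,A]
After op 6 (replace(0, 'l')): offset=1, physical=[A,l,C,D,B,F], logical=[l,C,D,B,F,A]
After op 7 (rotate(+3)): offset=4, physical=[A,l,C,D,B,F], logical=[B,F,A,l,C,D]
After op 8 (swap(3, 5)): offset=4, physical=[A,D,C,l,B,F], logical=[B,F,A,D,C,l]
After op 9 (replace(4, 'f')): offset=4, physical=[A,D,f,l,B,F], logical=[B,F,A,D,f,l]
After op 10 (swap(3, 5)): offset=4, physical=[A,l,f,D,B,F], logical=[B,F,A,l,f,D]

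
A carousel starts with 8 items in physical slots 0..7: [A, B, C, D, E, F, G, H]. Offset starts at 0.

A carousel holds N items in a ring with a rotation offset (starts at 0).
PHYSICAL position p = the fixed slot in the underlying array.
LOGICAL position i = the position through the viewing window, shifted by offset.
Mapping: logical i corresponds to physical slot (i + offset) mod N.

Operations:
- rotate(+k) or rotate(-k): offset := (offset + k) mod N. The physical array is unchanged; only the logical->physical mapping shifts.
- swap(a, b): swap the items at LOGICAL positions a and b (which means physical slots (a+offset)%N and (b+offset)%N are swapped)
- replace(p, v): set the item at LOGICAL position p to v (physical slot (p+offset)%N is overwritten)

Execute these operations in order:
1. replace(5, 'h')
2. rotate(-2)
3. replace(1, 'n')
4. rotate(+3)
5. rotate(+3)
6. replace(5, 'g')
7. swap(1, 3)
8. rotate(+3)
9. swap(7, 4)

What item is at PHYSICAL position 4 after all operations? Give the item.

After op 1 (replace(5, 'h')): offset=0, physical=[A,B,C,D,E,h,G,H], logical=[A,B,C,D,E,h,G,H]
After op 2 (rotate(-2)): offset=6, physical=[A,B,C,D,E,h,G,H], logical=[G,H,A,B,C,D,E,h]
After op 3 (replace(1, 'n')): offset=6, physical=[A,B,C,D,E,h,G,n], logical=[G,n,A,B,C,D,E,h]
After op 4 (rotate(+3)): offset=1, physical=[A,B,C,D,E,h,G,n], logical=[B,C,D,E,h,G,n,A]
After op 5 (rotate(+3)): offset=4, physical=[A,B,C,D,E,h,G,n], logical=[E,h,G,n,A,B,C,D]
After op 6 (replace(5, 'g')): offset=4, physical=[A,g,C,D,E,h,G,n], logical=[E,h,G,n,A,g,C,D]
After op 7 (swap(1, 3)): offset=4, physical=[A,g,C,D,E,n,G,h], logical=[E,n,G,h,A,g,C,D]
After op 8 (rotate(+3)): offset=7, physical=[A,g,C,D,E,n,G,h], logical=[h,A,g,C,D,E,n,G]
After op 9 (swap(7, 4)): offset=7, physical=[A,g,C,G,E,n,D,h], logical=[h,A,g,C,G,E,n,D]

Answer: E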